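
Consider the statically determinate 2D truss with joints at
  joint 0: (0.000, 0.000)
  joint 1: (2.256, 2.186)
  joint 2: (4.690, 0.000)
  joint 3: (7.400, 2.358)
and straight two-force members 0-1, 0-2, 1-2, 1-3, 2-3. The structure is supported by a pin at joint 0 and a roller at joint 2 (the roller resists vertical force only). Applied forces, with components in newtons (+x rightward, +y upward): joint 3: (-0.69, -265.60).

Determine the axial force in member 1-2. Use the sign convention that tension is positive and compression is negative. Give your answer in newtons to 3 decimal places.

-213.313

N=4 nodes, M=5 members, R=3 reactions → 2N=8, M+R=8
member 0 (0-1): L=3.1414, (cx,cy)=(0.7182,0.6959)
member 1 (0-2): L=4.6900, (cx,cy)=(1.0000,0.0000)
member 2 (1-2): L=3.2715, (cx,cy)=(0.7440,-0.6682)
member 3 (1-3): L=5.1469, (cx,cy)=(0.9994,0.0334)
member 4 (2-3): L=3.5923, (cx,cy)=(0.7544,0.6564)
solve A·x = −loads:
  F[0-1] = +220.0437 N (tension)
  F[0-2] = -158.7168 N (compression)
  F[1-2] = -213.3128 N (compression)
  F[1-3] = +316.9070 N (tension)
  F[2-3] = -420.7572 N (compression)
  Rx@0 = +0.6900 N
  Ry@0 = -153.1234 N
  Ry@2 = +418.7234 N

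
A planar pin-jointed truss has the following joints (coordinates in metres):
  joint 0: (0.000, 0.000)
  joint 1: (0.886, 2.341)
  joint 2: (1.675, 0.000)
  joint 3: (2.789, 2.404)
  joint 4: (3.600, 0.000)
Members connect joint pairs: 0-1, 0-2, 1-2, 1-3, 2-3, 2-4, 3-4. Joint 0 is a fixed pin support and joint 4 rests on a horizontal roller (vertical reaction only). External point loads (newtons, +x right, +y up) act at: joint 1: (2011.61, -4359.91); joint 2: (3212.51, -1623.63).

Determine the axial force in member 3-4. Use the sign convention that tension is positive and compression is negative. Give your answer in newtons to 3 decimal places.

-3310.241

N=5 nodes, M=7 members, R=3 reactions → 2N=10, M+R=10
member 0 (0-1): L=2.5031, (cx,cy)=(0.3540,0.9353)
member 1 (0-2): L=1.6750, (cx,cy)=(1.0000,0.0000)
member 2 (1-2): L=2.4704, (cx,cy)=(0.3194,-0.9476)
member 3 (1-3): L=1.9040, (cx,cy)=(0.9995,0.0331)
member 4 (2-3): L=2.6496, (cx,cy)=(0.4204,0.9073)
member 5 (2-4): L=1.9250, (cx,cy)=(1.0000,0.0000)
member 6 (3-4): L=2.5371, (cx,cy)=(0.3197,-0.9475)
solve A·x = −loads:
  F[0-1] = -3044.0525 N (compression)
  F[0-2] = +6301.6162 N (tension)
  F[1-2] = -1685.6659 N (compression)
  F[1-3] = -2552.1298 N (compression)
  F[2-3] = +3550.0359 N (tension)
  F[2-4] = +1058.1346 N (tension)
  F[3-4] = -3310.2414 N (compression)
  Rx@0 = -5224.1200 N
  Ry@0 = +2846.9735 N
  Ry@4 = +3136.5665 N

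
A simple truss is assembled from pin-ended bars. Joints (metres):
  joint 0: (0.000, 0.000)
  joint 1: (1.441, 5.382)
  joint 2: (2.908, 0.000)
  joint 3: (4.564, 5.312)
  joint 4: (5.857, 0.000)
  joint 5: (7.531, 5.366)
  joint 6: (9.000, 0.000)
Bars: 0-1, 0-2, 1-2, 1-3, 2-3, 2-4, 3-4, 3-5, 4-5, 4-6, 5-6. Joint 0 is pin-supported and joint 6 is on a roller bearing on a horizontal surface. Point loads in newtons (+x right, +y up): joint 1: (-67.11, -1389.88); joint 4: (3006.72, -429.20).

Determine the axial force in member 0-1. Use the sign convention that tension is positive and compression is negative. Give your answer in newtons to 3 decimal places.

-1405.173

N=7 nodes, M=11 members, R=3 reactions → 2N=14, M+R=14
member 0 (0-1): L=5.5716, (cx,cy)=(0.2586,0.9660)
member 1 (0-2): L=2.9080, (cx,cy)=(1.0000,0.0000)
member 2 (1-2): L=5.5784, (cx,cy)=(0.2630,-0.9648)
member 3 (1-3): L=3.1238, (cx,cy)=(0.9997,-0.0224)
member 4 (2-3): L=5.5641, (cx,cy)=(0.2976,0.9547)
member 5 (2-4): L=2.9490, (cx,cy)=(1.0000,0.0000)
member 6 (3-4): L=5.4671, (cx,cy)=(0.2365,-0.9716)
member 7 (3-5): L=2.9675, (cx,cy)=(0.9998,0.0182)
member 8 (4-5): L=5.6211, (cx,cy)=(0.2978,0.9546)
member 9 (4-6): L=3.1430, (cx,cy)=(1.0000,0.0000)
member 10 (5-6): L=5.5634, (cx,cy)=(0.2640,-0.9645)
solve A·x = −loads:
  F[0-1] = -1405.1734 N (compression)
  F[0-2] = +3303.0362 N (tension)
  F[1-2] = -26.9844 N (compression)
  F[1-3] = -289.2924 N (compression)
  F[2-3] = +27.2704 N (tension)
  F[2-4] = +3287.8236 N (tension)
  F[3-4] = -38.5614 N (compression)
  F[3-5] = -272.0286 N (compression)
  F[4-5] = +488.8487 N (tension)
  F[4-6] = +126.4001 N (tension)
  F[5-6] = -478.7064 N (compression)
  Rx@0 = -2939.6100 N
  Ry@0 = +1357.3627 N
  Ry@6 = +461.7173 N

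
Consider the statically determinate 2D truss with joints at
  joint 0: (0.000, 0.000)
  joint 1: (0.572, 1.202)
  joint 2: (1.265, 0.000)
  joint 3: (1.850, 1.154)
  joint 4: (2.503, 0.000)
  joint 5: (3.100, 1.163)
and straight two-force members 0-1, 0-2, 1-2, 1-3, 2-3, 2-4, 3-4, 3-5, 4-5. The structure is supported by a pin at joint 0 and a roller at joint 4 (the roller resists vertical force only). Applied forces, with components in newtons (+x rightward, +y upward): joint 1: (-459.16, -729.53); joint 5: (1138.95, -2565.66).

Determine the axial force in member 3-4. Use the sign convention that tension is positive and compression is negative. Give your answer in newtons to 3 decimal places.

-1228.988

N=6 nodes, M=9 members, R=3 reactions → 2N=12, M+R=12
member 0 (0-1): L=1.3312, (cx,cy)=(0.4297,0.9030)
member 1 (0-2): L=1.2650, (cx,cy)=(1.0000,0.0000)
member 2 (1-2): L=1.3875, (cx,cy)=(0.4995,-0.8663)
member 3 (1-3): L=1.2789, (cx,cy)=(0.9993,-0.0375)
member 4 (2-3): L=1.2938, (cx,cy)=(0.4522,0.8919)
member 5 (2-4): L=1.2380, (cx,cy)=(1.0000,0.0000)
member 6 (3-4): L=1.3259, (cx,cy)=(0.4925,-0.8703)
member 7 (3-5): L=1.2500, (cx,cy)=(1.0000,0.0072)
member 8 (4-5): L=1.3073, (cx,cy)=(0.4567,0.8896)
solve A·x = −loads:
  F[0-1] = +396.2878 N (tension)
  F[0-2] = +509.5050 N (tension)
  F[1-2] = -1310.8154 N (compression)
  F[1-3] = +1285.0671 N (tension)
  F[2-3] = +1273.1774 N (tension)
  F[2-4] = -720.8831 N (compression)
  F[3-4] = -1228.9884 N (compression)
  F[3-5] = +2465.1488 N (tension)
  F[4-5] = -2903.8998 N (compression)
  Rx@0 = -679.7900 N
  Ry@0 = -357.8366 N
  Ry@4 = +3653.0266 N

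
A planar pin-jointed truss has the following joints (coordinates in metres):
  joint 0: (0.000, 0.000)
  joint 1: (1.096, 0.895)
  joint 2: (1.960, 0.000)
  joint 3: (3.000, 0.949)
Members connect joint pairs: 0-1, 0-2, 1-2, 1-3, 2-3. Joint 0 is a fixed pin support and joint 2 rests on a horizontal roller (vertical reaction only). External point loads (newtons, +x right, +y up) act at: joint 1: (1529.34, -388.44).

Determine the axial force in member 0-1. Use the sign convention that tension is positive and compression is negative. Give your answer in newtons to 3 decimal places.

833.376

N=4 nodes, M=5 members, R=3 reactions → 2N=8, M+R=8
member 0 (0-1): L=1.4150, (cx,cy)=(0.7746,0.6325)
member 1 (0-2): L=1.9600, (cx,cy)=(1.0000,0.0000)
member 2 (1-2): L=1.2440, (cx,cy)=(0.6945,-0.7195)
member 3 (1-3): L=1.9048, (cx,cy)=(0.9996,0.0283)
member 4 (2-3): L=1.4079, (cx,cy)=(0.7387,0.6741)
solve A·x = −loads:
  F[0-1] = +833.3765 N (tension)
  F[0-2] = +883.8439 N (tension)
  F[1-2] = -1272.5654 N (compression)
  F[1-3] = +0.0000 N (tension)
  F[2-3] = -0.0000 N (compression)
  Rx@0 = -1529.3400 N
  Ry@0 = -527.1159 N
  Ry@2 = +915.5559 N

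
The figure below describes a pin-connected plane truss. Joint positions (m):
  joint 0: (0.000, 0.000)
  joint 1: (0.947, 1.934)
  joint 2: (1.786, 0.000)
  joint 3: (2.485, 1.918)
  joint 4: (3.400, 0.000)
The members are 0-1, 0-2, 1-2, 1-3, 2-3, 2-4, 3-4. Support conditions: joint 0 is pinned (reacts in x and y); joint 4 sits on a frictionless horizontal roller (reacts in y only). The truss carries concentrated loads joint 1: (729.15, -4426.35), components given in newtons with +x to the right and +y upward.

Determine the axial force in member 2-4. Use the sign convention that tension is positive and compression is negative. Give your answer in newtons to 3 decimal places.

N=5 nodes, M=7 members, R=3 reactions → 2N=10, M+R=10
member 0 (0-1): L=2.1534, (cx,cy)=(0.4398,0.8981)
member 1 (0-2): L=1.7860, (cx,cy)=(1.0000,0.0000)
member 2 (1-2): L=2.1081, (cx,cy)=(0.3980,-0.9174)
member 3 (1-3): L=1.5381, (cx,cy)=(0.9999,-0.0104)
member 4 (2-3): L=2.0414, (cx,cy)=(0.3424,0.9396)
member 5 (2-4): L=1.6140, (cx,cy)=(1.0000,0.0000)
member 6 (3-4): L=2.1251, (cx,cy)=(0.4306,-0.9026)
solve A·x = −loads:
  F[0-1] = -3093.9633 N (compression)
  F[0-2] = +2089.7763 N (tension)
  F[1-2] = -1780.3223 N (compression)
  F[1-3] = -1381.3181 N (compression)
  F[2-3] = +1738.3397 N (tension)
  F[2-4] = +786.0157 N (tension)
  F[3-4] = -1825.5118 N (compression)
  Rx@0 = -729.1500 N
  Ry@0 = +2778.7237 N
  Ry@4 = +1647.6263 N

786.016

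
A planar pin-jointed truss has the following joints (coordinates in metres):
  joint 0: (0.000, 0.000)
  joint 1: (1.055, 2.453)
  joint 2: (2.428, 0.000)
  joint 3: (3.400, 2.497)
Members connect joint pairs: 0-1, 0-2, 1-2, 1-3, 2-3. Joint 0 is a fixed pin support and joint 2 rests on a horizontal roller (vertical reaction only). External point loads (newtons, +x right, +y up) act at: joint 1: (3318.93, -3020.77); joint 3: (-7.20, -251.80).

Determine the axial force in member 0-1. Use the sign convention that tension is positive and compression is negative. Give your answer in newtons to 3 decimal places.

N=4 nodes, M=5 members, R=3 reactions → 2N=8, M+R=8
member 0 (0-1): L=2.6702, (cx,cy)=(0.3951,0.9186)
member 1 (0-2): L=2.4280, (cx,cy)=(1.0000,0.0000)
member 2 (1-2): L=2.8111, (cx,cy)=(0.4884,-0.8726)
member 3 (1-3): L=2.3454, (cx,cy)=(0.9998,0.0188)
member 4 (2-3): L=2.6795, (cx,cy)=(0.3628,0.9319)
solve A·x = −loads:
  F[0-1] = +1892.2510 N (tension)
  F[0-2] = +2564.1127 N (tension)
  F[1-2] = -5451.8708 N (compression)
  F[1-3] = +91.5018 N (tension)
  F[2-3] = -272.0469 N (compression)
  Rx@0 = -3311.7300 N
  Ry@0 = -1738.2987 N
  Ry@2 = +5010.8687 N

1892.251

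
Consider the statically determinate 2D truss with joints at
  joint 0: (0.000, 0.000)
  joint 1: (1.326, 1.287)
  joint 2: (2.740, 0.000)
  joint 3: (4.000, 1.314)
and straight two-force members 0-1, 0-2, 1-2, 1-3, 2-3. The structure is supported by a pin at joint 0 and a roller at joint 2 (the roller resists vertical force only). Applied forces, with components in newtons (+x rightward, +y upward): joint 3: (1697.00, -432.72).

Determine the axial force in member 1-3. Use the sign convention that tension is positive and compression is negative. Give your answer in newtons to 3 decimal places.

2132.694

N=4 nodes, M=5 members, R=3 reactions → 2N=8, M+R=8
member 0 (0-1): L=1.8479, (cx,cy)=(0.7176,0.6965)
member 1 (0-2): L=2.7400, (cx,cy)=(1.0000,0.0000)
member 2 (1-2): L=1.9120, (cx,cy)=(0.7395,-0.6731)
member 3 (1-3): L=2.6741, (cx,cy)=(0.9999,0.0101)
member 4 (2-3): L=1.8205, (cx,cy)=(0.6921,0.7218)
solve A·x = −loads:
  F[0-1] = +1454.1861 N (tension)
  F[0-2] = +653.5041 N (tension)
  F[1-2] = -1472.6626 N (compression)
  F[1-3] = +2132.6940 N (tension)
  F[2-3] = -629.3493 N (compression)
  Rx@0 = -1697.0000 N
  Ry@0 = -1012.8048 N
  Ry@2 = +1445.5248 N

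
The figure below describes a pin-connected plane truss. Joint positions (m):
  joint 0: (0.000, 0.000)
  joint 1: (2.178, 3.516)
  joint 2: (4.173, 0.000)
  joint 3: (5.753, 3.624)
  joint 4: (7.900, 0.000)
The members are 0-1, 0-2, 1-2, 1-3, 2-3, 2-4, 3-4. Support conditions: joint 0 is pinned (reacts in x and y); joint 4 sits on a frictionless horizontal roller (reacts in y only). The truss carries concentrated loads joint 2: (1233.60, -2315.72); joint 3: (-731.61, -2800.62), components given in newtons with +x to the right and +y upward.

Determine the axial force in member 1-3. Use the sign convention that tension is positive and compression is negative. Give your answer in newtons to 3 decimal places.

-2555.696

N=5 nodes, M=7 members, R=3 reactions → 2N=10, M+R=10
member 0 (0-1): L=4.1359, (cx,cy)=(0.5266,0.8501)
member 1 (0-2): L=4.1730, (cx,cy)=(1.0000,0.0000)
member 2 (1-2): L=4.0426, (cx,cy)=(0.4935,-0.8697)
member 3 (1-3): L=3.5766, (cx,cy)=(0.9995,0.0302)
member 4 (2-3): L=3.9535, (cx,cy)=(0.3997,0.9167)
member 5 (2-4): L=3.7270, (cx,cy)=(1.0000,0.0000)
member 6 (3-4): L=4.2122, (cx,cy)=(0.5097,-0.8603)
solve A·x = −loads:
  F[0-1] = -2575.2384 N (compression)
  F[0-2] = +1858.1216 N (tension)
  F[1-2] = +2428.3699 N (tension)
  F[1-3] = -2555.6959 N (compression)
  F[2-3] = +222.1684 N (tension)
  F[2-4] = +1734.1307 N (tension)
  F[3-4] = -3402.2257 N (compression)
  Rx@0 = -501.9900 N
  Ry@0 = +2189.2372 N
  Ry@4 = +2927.1028 N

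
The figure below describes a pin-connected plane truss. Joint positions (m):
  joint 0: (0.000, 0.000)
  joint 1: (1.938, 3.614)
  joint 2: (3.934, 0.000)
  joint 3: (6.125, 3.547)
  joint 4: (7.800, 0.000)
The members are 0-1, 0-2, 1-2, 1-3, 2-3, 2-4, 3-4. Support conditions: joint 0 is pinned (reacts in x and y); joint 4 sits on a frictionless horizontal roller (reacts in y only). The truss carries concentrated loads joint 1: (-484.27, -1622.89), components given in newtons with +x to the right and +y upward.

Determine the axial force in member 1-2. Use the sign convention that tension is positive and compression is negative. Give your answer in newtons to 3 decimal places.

N=5 nodes, M=7 members, R=3 reactions → 2N=10, M+R=10
member 0 (0-1): L=4.1008, (cx,cy)=(0.4726,0.8813)
member 1 (0-2): L=3.9340, (cx,cy)=(1.0000,0.0000)
member 2 (1-2): L=4.1286, (cx,cy)=(0.4835,-0.8754)
member 3 (1-3): L=4.1875, (cx,cy)=(0.9999,-0.0160)
member 4 (2-3): L=4.1691, (cx,cy)=(0.5255,0.8508)
member 5 (2-4): L=3.8660, (cx,cy)=(1.0000,0.0000)
member 6 (3-4): L=3.9226, (cx,cy)=(0.4270,-0.9042)
solve A·x = −loads:
  F[0-1] = -1638.5665 N (compression)
  F[0-2] = +290.0949 N (tension)
  F[1-2] = -200.7830 N (compression)
  F[1-3] = -193.0487 N (compression)
  F[2-3] = +206.5862 N (tension)
  F[2-4] = +84.4571 N (tension)
  F[3-4] = -197.7861 N (compression)
  Rx@0 = +484.2700 N
  Ry@0 = +1444.0427 N
  Ry@4 = +178.8473 N

-200.783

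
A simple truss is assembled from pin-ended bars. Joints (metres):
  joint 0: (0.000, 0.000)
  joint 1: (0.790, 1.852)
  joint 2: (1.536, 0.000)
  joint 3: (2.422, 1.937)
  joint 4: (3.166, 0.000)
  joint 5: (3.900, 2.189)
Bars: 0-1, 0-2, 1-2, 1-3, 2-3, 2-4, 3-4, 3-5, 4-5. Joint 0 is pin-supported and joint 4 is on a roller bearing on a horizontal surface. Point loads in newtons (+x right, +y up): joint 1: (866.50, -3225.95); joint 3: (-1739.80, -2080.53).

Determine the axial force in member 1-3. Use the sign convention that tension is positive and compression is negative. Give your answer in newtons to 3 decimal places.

-2395.935

N=6 nodes, M=9 members, R=3 reactions → 2N=12, M+R=12
member 0 (0-1): L=2.0135, (cx,cy)=(0.3924,0.9198)
member 1 (0-2): L=1.5360, (cx,cy)=(1.0000,0.0000)
member 2 (1-2): L=1.9966, (cx,cy)=(0.3736,-0.9276)
member 3 (1-3): L=1.6342, (cx,cy)=(0.9986,0.0520)
member 4 (2-3): L=2.1300, (cx,cy)=(0.4160,0.9094)
member 5 (2-4): L=1.6300, (cx,cy)=(1.0000,0.0000)
member 6 (3-4): L=2.0750, (cx,cy)=(0.3586,-0.9335)
member 7 (3-5): L=1.4993, (cx,cy)=(0.9858,0.1681)
member 8 (4-5): L=2.3088, (cx,cy)=(0.3179,0.9481)
solve A·x = −loads:
  F[0-1] = -3769.7597 N (compression)
  F[0-2] = +605.8038 N (tension)
  F[1-2] = +126.0268 N (tension)
  F[1-3] = -2395.9349 N (compression)
  F[2-3] = -128.5480 N (compression)
  F[2-4] = +706.3626 N (tension)
  F[3-4] = -1970.0026 N (compression)
  F[3-5] = +0.0000 N (tension)
  F[4-5] = -0.0000 N (compression)
  Rx@0 = +873.3000 N
  Ry@0 = +3467.4688 N
  Ry@4 = +1839.0112 N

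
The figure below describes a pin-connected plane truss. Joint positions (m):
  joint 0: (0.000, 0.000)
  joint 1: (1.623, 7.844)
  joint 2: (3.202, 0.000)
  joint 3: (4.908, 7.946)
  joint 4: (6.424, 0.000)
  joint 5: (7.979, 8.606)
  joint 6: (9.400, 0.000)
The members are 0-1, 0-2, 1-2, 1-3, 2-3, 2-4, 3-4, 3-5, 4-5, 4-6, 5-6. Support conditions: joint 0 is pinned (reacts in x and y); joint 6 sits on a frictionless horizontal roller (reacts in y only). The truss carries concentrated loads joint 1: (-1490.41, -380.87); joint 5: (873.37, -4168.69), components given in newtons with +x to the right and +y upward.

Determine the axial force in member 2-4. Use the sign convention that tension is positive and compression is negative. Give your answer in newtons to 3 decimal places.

102.819

N=7 nodes, M=11 members, R=3 reactions → 2N=14, M+R=14
member 0 (0-1): L=8.0101, (cx,cy)=(0.2026,0.9793)
member 1 (0-2): L=3.2020, (cx,cy)=(1.0000,0.0000)
member 2 (1-2): L=8.0013, (cx,cy)=(0.1973,-0.9803)
member 3 (1-3): L=3.2866, (cx,cy)=(0.9995,0.0310)
member 4 (2-3): L=8.1271, (cx,cy)=(0.2099,0.9777)
member 5 (2-4): L=3.2220, (cx,cy)=(1.0000,0.0000)
member 6 (3-4): L=8.0893, (cx,cy)=(0.1874,-0.9823)
member 7 (3-5): L=3.1411, (cx,cy)=(0.9777,0.2101)
member 8 (4-5): L=8.7454, (cx,cy)=(0.1778,0.9841)
member 9 (4-6): L=2.9760, (cx,cy)=(1.0000,0.0000)
member 10 (5-6): L=8.7225, (cx,cy)=(0.1629,-0.9866)
solve A·x = −loads:
  F[0-1] = -1418.8218 N (compression)
  F[0-2] = -329.5612 N (compression)
  F[1-2] = +1060.2267 N (tension)
  F[1-3] = +994.1831 N (tension)
  F[2-3] = -1063.0627 N (compression)
  F[2-4] = +102.8193 N (tension)
  F[3-4] = +1148.2219 N (tension)
  F[3-5] = +568.0462 N (tension)
  F[4-5] = -1146.1417 N (compression)
  F[4-6] = +521.7985 N (tension)
  F[5-6] = -3202.9569 N (compression)
  Rx@0 = +617.0400 N
  Ry@0 = +1389.3924 N
  Ry@6 = +3160.1676 N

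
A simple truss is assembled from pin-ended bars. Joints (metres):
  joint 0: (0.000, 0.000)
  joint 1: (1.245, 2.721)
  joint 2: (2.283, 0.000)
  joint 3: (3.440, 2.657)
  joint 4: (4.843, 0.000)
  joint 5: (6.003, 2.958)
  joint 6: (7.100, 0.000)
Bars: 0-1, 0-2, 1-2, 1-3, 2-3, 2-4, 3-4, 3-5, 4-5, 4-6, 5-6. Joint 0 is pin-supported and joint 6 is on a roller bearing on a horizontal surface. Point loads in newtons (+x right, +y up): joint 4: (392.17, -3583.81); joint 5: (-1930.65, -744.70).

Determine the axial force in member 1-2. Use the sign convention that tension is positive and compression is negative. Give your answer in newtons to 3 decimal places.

N=7 nodes, M=11 members, R=3 reactions → 2N=14, M+R=14
member 0 (0-1): L=2.9923, (cx,cy)=(0.4161,0.9093)
member 1 (0-2): L=2.2830, (cx,cy)=(1.0000,0.0000)
member 2 (1-2): L=2.9123, (cx,cy)=(0.3564,-0.9343)
member 3 (1-3): L=2.1959, (cx,cy)=(0.9996,-0.0291)
member 4 (2-3): L=2.8980, (cx,cy)=(0.3992,0.9168)
member 5 (2-4): L=2.5600, (cx,cy)=(1.0000,0.0000)
member 6 (3-4): L=3.0047, (cx,cy)=(0.4669,-0.8843)
member 7 (3-5): L=2.5806, (cx,cy)=(0.9932,0.1166)
member 8 (4-5): L=3.1773, (cx,cy)=(0.3651,0.9310)
member 9 (4-6): L=2.2570, (cx,cy)=(1.0000,0.0000)
member 10 (5-6): L=3.1549, (cx,cy)=(0.3477,-0.9376)
solve A·x = −loads:
  F[0-1] = -2263.9172 N (compression)
  F[0-2] = -596.5371 N (compression)
  F[1-2] = +2257.8719 N (tension)
  F[1-3] = -1747.4442 N (compression)
  F[2-3] = -2300.9178 N (compression)
  F[2-4] = +1126.8481 N (tension)
  F[3-4] = +1858.7888 N (tension)
  F[3-5] = -3557.5522 N (compression)
  F[4-5] = +2083.9514 N (tension)
  F[4-6] = +841.7951 N (tension)
  F[5-6] = -2420.9205 N (compression)
  Rx@0 = +1538.4800 N
  Ry@0 = +2058.6560 N
  Ry@6 = +2269.8540 N

2257.872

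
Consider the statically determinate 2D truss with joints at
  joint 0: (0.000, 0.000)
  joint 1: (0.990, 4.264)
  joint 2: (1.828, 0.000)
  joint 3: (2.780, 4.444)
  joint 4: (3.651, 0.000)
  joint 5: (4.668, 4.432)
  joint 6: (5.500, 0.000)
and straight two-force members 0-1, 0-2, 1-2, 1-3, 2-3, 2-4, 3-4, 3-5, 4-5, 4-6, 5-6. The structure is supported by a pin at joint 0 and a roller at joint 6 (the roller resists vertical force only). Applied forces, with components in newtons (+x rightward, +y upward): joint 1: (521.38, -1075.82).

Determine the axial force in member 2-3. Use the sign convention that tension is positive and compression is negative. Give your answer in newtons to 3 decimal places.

663.345

N=7 nodes, M=11 members, R=3 reactions → 2N=14, M+R=14
member 0 (0-1): L=4.3774, (cx,cy)=(0.2262,0.9741)
member 1 (0-2): L=1.8280, (cx,cy)=(1.0000,0.0000)
member 2 (1-2): L=4.3456, (cx,cy)=(0.1928,-0.9812)
member 3 (1-3): L=1.7990, (cx,cy)=(0.9950,0.1001)
member 4 (2-3): L=4.5448, (cx,cy)=(0.2095,0.9778)
member 5 (2-4): L=1.8230, (cx,cy)=(1.0000,0.0000)
member 6 (3-4): L=4.5286, (cx,cy)=(0.1923,-0.9813)
member 7 (3-5): L=1.8880, (cx,cy)=(1.0000,-0.0064)
member 8 (4-5): L=4.5472, (cx,cy)=(0.2237,0.9747)
member 9 (4-6): L=1.8490, (cx,cy)=(1.0000,0.0000)
member 10 (5-6): L=4.5094, (cx,cy)=(0.1845,-0.9828)
solve A·x = −loads:
  F[0-1] = -490.6741 N (compression)
  F[0-2] = +632.3512 N (tension)
  F[1-2] = -661.0366 N (compression)
  F[1-3] = -507.4230 N (compression)
  F[2-3] = +663.3451 N (tension)
  F[2-4] = +365.9265 N (tension)
  F[3-4] = -607.6210 N (compression)
  F[3-5] = -249.0646 N (compression)
  F[4-5] = +611.7735 N (tension)
  F[4-6] = +112.2335 N (tension)
  F[5-6] = -608.3026 N (compression)
  Rx@0 = -521.3800 N
  Ry@0 = +477.9607 N
  Ry@6 = +597.8593 N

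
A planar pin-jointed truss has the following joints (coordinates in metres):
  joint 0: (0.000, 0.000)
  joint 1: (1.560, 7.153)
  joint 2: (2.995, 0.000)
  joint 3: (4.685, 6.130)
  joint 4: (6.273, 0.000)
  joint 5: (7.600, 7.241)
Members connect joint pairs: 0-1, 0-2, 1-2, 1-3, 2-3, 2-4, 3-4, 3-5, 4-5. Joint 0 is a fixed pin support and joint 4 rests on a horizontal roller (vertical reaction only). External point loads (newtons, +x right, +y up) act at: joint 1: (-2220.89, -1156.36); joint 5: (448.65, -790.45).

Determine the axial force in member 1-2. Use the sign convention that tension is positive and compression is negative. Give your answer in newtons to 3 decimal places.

N=6 nodes, M=9 members, R=3 reactions → 2N=12, M+R=12
member 0 (0-1): L=7.3211, (cx,cy)=(0.2131,0.9770)
member 1 (0-2): L=2.9950, (cx,cy)=(1.0000,0.0000)
member 2 (1-2): L=7.2955, (cx,cy)=(0.1967,-0.9805)
member 3 (1-3): L=3.2882, (cx,cy)=(0.9504,-0.3111)
member 4 (2-3): L=6.3587, (cx,cy)=(0.2658,0.9640)
member 5 (2-4): L=3.2780, (cx,cy)=(1.0000,0.0000)
member 6 (3-4): L=6.3323, (cx,cy)=(0.2508,-0.9680)
member 7 (3-5): L=3.1195, (cx,cy)=(0.9344,0.3561)
member 8 (4-5): L=7.3616, (cx,cy)=(0.1803,0.9836)
solve A·x = −loads:
  F[0-1] = -2779.9845 N (compression)
  F[0-2] = -1179.8761 N (compression)
  F[1-2] = +1120.7239 N (tension)
  F[1-3] = +1481.6127 N (tension)
  F[2-3] = -1139.8246 N (compression)
  F[2-4] = -656.4941 N (compression)
  F[3-4] = +1862.4876 N (tension)
  F[3-5] = +682.8505 N (tension)
  F[4-5] = -1050.8558 N (compression)
  Rx@0 = +1772.2400 N
  Ry@0 = +2716.1405 N
  Ry@4 = -769.3305 N

1120.724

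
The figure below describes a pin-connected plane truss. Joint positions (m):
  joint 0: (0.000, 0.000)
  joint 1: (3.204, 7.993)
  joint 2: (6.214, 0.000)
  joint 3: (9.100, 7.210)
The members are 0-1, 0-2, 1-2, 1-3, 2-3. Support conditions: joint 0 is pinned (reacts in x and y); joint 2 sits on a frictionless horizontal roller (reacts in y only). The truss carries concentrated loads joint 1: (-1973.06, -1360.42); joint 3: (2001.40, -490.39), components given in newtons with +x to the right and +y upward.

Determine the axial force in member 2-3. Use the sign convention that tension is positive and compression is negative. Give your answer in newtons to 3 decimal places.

-229.714

N=4 nodes, M=5 members, R=3 reactions → 2N=8, M+R=8
member 0 (0-1): L=8.6113, (cx,cy)=(0.3721,0.9282)
member 1 (0-2): L=6.2140, (cx,cy)=(1.0000,0.0000)
member 2 (1-2): L=8.5410, (cx,cy)=(0.3524,-0.9358)
member 3 (1-3): L=5.9478, (cx,cy)=(0.9913,-0.1316)
member 4 (2-3): L=7.7662, (cx,cy)=(0.3716,0.9284)
solve A·x = −loads:
  F[0-1] = -696.9956 N (compression)
  F[0-2] = +287.6721 N (tension)
  F[1-2] = -1058.5033 N (compression)
  F[1-3] = +2105.0857 N (tension)
  F[2-3] = -229.7140 N (compression)
  Rx@0 = -28.3400 N
  Ry@0 = +646.9542 N
  Ry@2 = +1203.8558 N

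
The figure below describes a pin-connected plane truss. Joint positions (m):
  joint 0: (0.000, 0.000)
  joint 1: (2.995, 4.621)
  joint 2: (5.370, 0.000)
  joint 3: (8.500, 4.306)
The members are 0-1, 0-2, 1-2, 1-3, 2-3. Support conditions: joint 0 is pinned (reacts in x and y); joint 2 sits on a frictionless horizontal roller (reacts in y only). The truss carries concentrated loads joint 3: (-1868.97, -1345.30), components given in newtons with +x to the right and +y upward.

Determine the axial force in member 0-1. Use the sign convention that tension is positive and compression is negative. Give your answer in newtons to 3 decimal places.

N=4 nodes, M=5 members, R=3 reactions → 2N=8, M+R=8
member 0 (0-1): L=5.5067, (cx,cy)=(0.5439,0.8392)
member 1 (0-2): L=5.3700, (cx,cy)=(1.0000,0.0000)
member 2 (1-2): L=5.1956, (cx,cy)=(0.4571,-0.8894)
member 3 (1-3): L=5.5140, (cx,cy)=(0.9984,-0.0571)
member 4 (2-3): L=5.3234, (cx,cy)=(0.5880,0.8089)
solve A·x = −loads:
  F[0-1] = -851.4750 N (compression)
  F[0-2] = -1405.8667 N (compression)
  F[1-2] = +858.4115 N (tension)
  F[1-3] = -856.8976 N (compression)
  F[2-3] = -1723.6775 N (compression)
  Rx@0 = +1868.9700 N
  Ry@0 = +714.5244 N
  Ry@2 = +630.7756 N

-851.475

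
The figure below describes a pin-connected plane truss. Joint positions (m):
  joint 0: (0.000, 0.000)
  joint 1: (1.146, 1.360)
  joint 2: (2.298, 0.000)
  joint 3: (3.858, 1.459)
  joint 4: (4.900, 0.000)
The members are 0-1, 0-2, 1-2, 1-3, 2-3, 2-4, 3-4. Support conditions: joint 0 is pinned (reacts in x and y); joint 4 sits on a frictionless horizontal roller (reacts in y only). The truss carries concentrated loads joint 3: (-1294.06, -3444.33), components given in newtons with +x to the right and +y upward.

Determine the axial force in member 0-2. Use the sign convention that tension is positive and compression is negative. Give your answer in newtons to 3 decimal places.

N=5 nodes, M=7 members, R=3 reactions → 2N=10, M+R=10
member 0 (0-1): L=1.7785, (cx,cy)=(0.6444,0.7647)
member 1 (0-2): L=2.2980, (cx,cy)=(1.0000,0.0000)
member 2 (1-2): L=1.7823, (cx,cy)=(0.6463,-0.7630)
member 3 (1-3): L=2.7138, (cx,cy)=(0.9993,0.0365)
member 4 (2-3): L=2.1359, (cx,cy)=(0.7304,0.6831)
member 5 (2-4): L=2.6020, (cx,cy)=(1.0000,0.0000)
member 6 (3-4): L=1.7929, (cx,cy)=(0.5812,-0.8138)
solve A·x = −loads:
  F[0-1] = -1461.6843 N (compression)
  F[0-2] = -352.1826 N (compression)
  F[1-2] = +1377.2214 N (tension)
  F[1-3] = -1833.2572 N (compression)
  F[2-3] = -1538.4735 N (compression)
  F[2-4] = +1661.6077 N (tension)
  F[3-4] = -2858.9975 N (compression)
  Rx@0 = +1294.0600 N
  Ry@0 = +1117.7603 N
  Ry@4 = +2326.5697 N

-352.183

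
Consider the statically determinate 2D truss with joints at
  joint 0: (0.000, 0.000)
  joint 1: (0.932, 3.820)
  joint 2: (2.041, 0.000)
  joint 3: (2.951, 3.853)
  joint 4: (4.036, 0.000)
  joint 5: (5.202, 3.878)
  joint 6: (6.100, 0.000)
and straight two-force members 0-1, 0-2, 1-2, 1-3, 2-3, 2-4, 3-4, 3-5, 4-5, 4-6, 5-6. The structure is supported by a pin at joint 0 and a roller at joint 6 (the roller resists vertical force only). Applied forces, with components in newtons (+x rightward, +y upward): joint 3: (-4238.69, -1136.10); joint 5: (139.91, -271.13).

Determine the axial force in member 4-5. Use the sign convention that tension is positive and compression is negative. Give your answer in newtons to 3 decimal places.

N=7 nodes, M=11 members, R=3 reactions → 2N=14, M+R=14
member 0 (0-1): L=3.9321, (cx,cy)=(0.2370,0.9715)
member 1 (0-2): L=2.0410, (cx,cy)=(1.0000,0.0000)
member 2 (1-2): L=3.9777, (cx,cy)=(0.2788,-0.9603)
member 3 (1-3): L=2.0193, (cx,cy)=(0.9999,0.0163)
member 4 (2-3): L=3.9590, (cx,cy)=(0.2299,0.9732)
member 5 (2-4): L=1.9950, (cx,cy)=(1.0000,0.0000)
member 6 (3-4): L=4.0029, (cx,cy)=(0.2711,-0.9626)
member 7 (3-5): L=2.2511, (cx,cy)=(0.9999,0.0111)
member 8 (4-5): L=4.0495, (cx,cy)=(0.2879,0.9576)
member 9 (4-6): L=2.0640, (cx,cy)=(1.0000,0.0000)
member 10 (5-6): L=3.9806, (cx,cy)=(0.2256,-0.9742)
solve A·x = −loads:
  F[0-1] = -3309.0777 N (compression)
  F[0-2] = -3314.4411 N (compression)
  F[1-2] = +3318.4185 N (tension)
  F[1-3] = -1709.7513 N (compression)
  F[2-3] = -3274.5140 N (compression)
  F[2-4] = -1636.5909 N (compression)
  F[3-4] = +2173.2256 N (tension)
  F[3-5] = +1187.5069 N (tension)
  F[4-5] = -2184.3771 N (compression)
  F[4-6] = -418.5610 N (compression)
  F[5-6] = +1855.3783 N (tension)
  Rx@0 = +4098.7800 N
  Ry@0 = +3214.7795 N
  Ry@6 = -1807.5495 N

-2184.377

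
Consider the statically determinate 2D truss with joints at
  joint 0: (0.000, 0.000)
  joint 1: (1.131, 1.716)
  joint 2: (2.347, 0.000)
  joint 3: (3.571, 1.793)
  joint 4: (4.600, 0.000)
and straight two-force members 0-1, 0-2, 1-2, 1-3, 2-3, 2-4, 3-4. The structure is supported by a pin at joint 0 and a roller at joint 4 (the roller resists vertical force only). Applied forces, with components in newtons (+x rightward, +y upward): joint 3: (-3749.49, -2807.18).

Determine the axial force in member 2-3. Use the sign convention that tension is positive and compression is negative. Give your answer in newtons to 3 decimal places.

-2423.072

N=5 nodes, M=7 members, R=3 reactions → 2N=10, M+R=10
member 0 (0-1): L=2.0552, (cx,cy)=(0.5503,0.8350)
member 1 (0-2): L=2.3470, (cx,cy)=(1.0000,0.0000)
member 2 (1-2): L=2.1032, (cx,cy)=(0.5782,-0.8159)
member 3 (1-3): L=2.4412, (cx,cy)=(0.9995,0.0315)
member 4 (2-3): L=2.1710, (cx,cy)=(0.5638,0.8259)
member 5 (2-4): L=2.2530, (cx,cy)=(1.0000,0.0000)
member 6 (3-4): L=2.0673, (cx,cy)=(0.4978,-0.8673)
solve A·x = −loads:
  F[0-1] = -2502.4486 N (compression)
  F[0-2] = -2372.3591 N (compression)
  F[1-2] = +2452.7502 N (tension)
  F[1-3] = -2796.6428 N (compression)
  F[2-3] = -2423.0725 N (compression)
  F[2-4] = +411.9099 N (tension)
  F[3-4] = -827.5389 N (compression)
  Rx@0 = +3749.4900 N
  Ry@0 = +2089.4400 N
  Ry@4 = +717.7400 N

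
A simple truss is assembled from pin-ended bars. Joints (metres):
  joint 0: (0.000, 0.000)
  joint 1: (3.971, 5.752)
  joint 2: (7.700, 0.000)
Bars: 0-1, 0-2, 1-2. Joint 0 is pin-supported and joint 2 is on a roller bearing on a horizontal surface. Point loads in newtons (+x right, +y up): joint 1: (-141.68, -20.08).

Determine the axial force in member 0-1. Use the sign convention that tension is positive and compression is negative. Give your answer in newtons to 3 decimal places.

N=3 nodes, M=3 members, R=3 reactions → 2N=6, M+R=6
member 0 (0-1): L=6.9896, (cx,cy)=(0.5681,0.8229)
member 1 (0-2): L=7.7000, (cx,cy)=(1.0000,0.0000)
member 2 (1-2): L=6.8550, (cx,cy)=(0.5440,-0.8391)
solve A·x = −loads:
  F[0-1] = -140.4252 N (compression)
  F[0-2] = -61.9001 N (compression)
  F[1-2] = +113.7906 N (tension)
  Rx@0 = +141.6800 N
  Ry@0 = +115.5613 N
  Ry@2 = -95.4813 N

-140.425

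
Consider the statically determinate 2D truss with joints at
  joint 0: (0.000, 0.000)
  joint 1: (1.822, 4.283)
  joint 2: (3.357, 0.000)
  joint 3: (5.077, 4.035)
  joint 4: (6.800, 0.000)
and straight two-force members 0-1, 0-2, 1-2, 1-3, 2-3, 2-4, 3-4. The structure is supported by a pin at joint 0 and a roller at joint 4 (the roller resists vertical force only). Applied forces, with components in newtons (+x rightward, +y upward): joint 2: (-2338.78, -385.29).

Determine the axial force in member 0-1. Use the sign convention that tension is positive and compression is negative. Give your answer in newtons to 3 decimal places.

N=5 nodes, M=7 members, R=3 reactions → 2N=10, M+R=10
member 0 (0-1): L=4.6544, (cx,cy)=(0.3915,0.9202)
member 1 (0-2): L=3.3570, (cx,cy)=(1.0000,0.0000)
member 2 (1-2): L=4.5498, (cx,cy)=(0.3374,-0.9414)
member 3 (1-3): L=3.2644, (cx,cy)=(0.9971,-0.0760)
member 4 (2-3): L=4.3863, (cx,cy)=(0.3921,0.9199)
member 5 (2-4): L=3.4430, (cx,cy)=(1.0000,0.0000)
member 6 (3-4): L=4.3875, (cx,cy)=(0.3927,-0.9197)
solve A·x = −loads:
  F[0-1] = -211.9995 N (compression)
  F[0-2] = -2255.7918 N (compression)
  F[1-2] = +219.9546 N (tension)
  F[1-3] = -157.6521 N (compression)
  F[2-3] = +193.7491 N (tension)
  F[2-4] = +81.2217 N (tension)
  F[3-4] = -206.8243 N (compression)
  Rx@0 = +2338.7800 N
  Ry@0 = +195.0814 N
  Ry@4 = +190.2086 N

-211.999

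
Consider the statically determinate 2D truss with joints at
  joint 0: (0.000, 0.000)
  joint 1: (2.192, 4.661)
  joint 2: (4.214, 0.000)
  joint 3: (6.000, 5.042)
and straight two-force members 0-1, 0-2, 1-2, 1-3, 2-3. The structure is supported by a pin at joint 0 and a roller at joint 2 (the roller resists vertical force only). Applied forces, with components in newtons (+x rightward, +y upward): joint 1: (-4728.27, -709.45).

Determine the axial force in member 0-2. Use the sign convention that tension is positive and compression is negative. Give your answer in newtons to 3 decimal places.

-2108.670

N=4 nodes, M=5 members, R=3 reactions → 2N=8, M+R=8
member 0 (0-1): L=5.1507, (cx,cy)=(0.4256,0.9049)
member 1 (0-2): L=4.2140, (cx,cy)=(1.0000,0.0000)
member 2 (1-2): L=5.0807, (cx,cy)=(0.3980,-0.9174)
member 3 (1-3): L=3.8270, (cx,cy)=(0.9950,0.0996)
member 4 (2-3): L=5.3490, (cx,cy)=(0.3339,0.9426)
solve A·x = −loads:
  F[0-1] = -6155.4719 N (compression)
  F[0-2] = -2108.6696 N (compression)
  F[1-2] = +5298.4647 N (tension)
  F[1-3] = +0.0000 N (tension)
  F[2-3] = +0.0000 N (tension)
  Rx@0 = +4728.2700 N
  Ry@0 = +5570.2360 N
  Ry@2 = -4860.7860 N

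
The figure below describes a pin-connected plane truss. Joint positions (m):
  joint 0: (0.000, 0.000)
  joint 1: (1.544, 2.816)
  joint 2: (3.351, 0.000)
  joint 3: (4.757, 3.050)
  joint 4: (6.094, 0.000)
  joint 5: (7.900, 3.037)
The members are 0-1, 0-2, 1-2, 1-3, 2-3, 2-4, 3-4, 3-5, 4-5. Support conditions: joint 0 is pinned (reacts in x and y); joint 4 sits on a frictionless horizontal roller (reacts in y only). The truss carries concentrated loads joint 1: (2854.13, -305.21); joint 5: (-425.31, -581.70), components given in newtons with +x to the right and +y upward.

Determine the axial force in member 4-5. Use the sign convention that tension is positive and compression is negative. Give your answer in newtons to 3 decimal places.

N=6 nodes, M=9 members, R=3 reactions → 2N=12, M+R=12
member 0 (0-1): L=3.2115, (cx,cy)=(0.4808,0.8768)
member 1 (0-2): L=3.3510, (cx,cy)=(1.0000,0.0000)
member 2 (1-2): L=3.3459, (cx,cy)=(0.5401,-0.8416)
member 3 (1-3): L=3.2215, (cx,cy)=(0.9974,0.0726)
member 4 (2-3): L=3.3585, (cx,cy)=(0.4186,0.9082)
member 5 (2-4): L=2.7430, (cx,cy)=(1.0000,0.0000)
member 6 (3-4): L=3.3302, (cx,cy)=(0.4015,-0.9159)
member 7 (3-5): L=3.1430, (cx,cy)=(1.0000,-0.0041)
member 8 (4-5): L=3.5334, (cx,cy)=(0.5111,0.8595)
solve A·x = −loads:
  F[0-1] = +1199.1030 N (tension)
  F[0-2] = +1852.3263 N (tension)
  F[1-2] = -1728.2535 N (compression)
  F[1-3] = -1347.8316 N (compression)
  F[2-3] = +1601.6511 N (tension)
  F[2-4] = +248.4417 N (tension)
  F[3-4] = -1480.9033 N (compression)
  F[3-5] = -79.1988 N (compression)
  F[4-5] = -677.1629 N (compression)
  Rx@0 = -2428.8200 N
  Ry@0 = -1051.4290 N
  Ry@4 = +1938.3390 N

-677.163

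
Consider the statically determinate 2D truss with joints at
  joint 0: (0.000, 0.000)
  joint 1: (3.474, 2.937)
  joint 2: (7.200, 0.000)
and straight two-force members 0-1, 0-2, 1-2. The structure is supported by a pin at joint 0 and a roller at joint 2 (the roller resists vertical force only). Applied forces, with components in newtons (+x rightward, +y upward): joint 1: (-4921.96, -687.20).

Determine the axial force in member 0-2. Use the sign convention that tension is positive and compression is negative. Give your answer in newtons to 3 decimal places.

N=3 nodes, M=3 members, R=3 reactions → 2N=6, M+R=6
member 0 (0-1): L=4.5491, (cx,cy)=(0.7637,0.6456)
member 1 (0-2): L=7.2000, (cx,cy)=(1.0000,0.0000)
member 2 (1-2): L=4.7444, (cx,cy)=(0.7854,-0.6190)
solve A·x = −loads:
  F[0-1] = -3660.6464 N (compression)
  F[0-2] = -2126.4658 N (compression)
  F[1-2] = +2707.6597 N (tension)
  Rx@0 = +4921.9600 N
  Ry@0 = +2363.3755 N
  Ry@2 = -1676.1755 N

-2126.466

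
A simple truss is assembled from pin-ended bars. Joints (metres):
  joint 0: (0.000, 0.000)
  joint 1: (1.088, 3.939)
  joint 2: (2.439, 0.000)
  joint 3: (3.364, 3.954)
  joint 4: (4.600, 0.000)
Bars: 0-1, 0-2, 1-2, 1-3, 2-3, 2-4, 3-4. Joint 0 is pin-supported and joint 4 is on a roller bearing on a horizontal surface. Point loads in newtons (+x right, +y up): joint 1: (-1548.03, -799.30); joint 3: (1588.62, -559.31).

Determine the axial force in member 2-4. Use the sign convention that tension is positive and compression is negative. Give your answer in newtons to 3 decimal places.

199.440

N=5 nodes, M=7 members, R=3 reactions → 2N=10, M+R=10
member 0 (0-1): L=4.0865, (cx,cy)=(0.2662,0.9639)
member 1 (0-2): L=2.4390, (cx,cy)=(1.0000,0.0000)
member 2 (1-2): L=4.1642, (cx,cy)=(0.3244,-0.9459)
member 3 (1-3): L=2.2760, (cx,cy)=(1.0000,0.0066)
member 4 (2-3): L=4.0608, (cx,cy)=(0.2278,0.9737)
member 5 (2-4): L=2.1610, (cx,cy)=(1.0000,0.0000)
member 6 (3-4): L=4.1427, (cx,cy)=(0.2984,-0.9545)
solve A·x = −loads:
  F[0-1] = -747.5777 N (compression)
  F[0-2] = +239.6271 N (tension)
  F[1-2] = -73.6405 N (compression)
  F[1-3] = +1372.9139 N (tension)
  F[2-3] = +71.5380 N (tension)
  F[2-4] = +199.4403 N (tension)
  F[3-4] = -668.4609 N (compression)
  Rx@0 = -40.5900 N
  Ry@0 = +720.5947 N
  Ry@4 = +638.0153 N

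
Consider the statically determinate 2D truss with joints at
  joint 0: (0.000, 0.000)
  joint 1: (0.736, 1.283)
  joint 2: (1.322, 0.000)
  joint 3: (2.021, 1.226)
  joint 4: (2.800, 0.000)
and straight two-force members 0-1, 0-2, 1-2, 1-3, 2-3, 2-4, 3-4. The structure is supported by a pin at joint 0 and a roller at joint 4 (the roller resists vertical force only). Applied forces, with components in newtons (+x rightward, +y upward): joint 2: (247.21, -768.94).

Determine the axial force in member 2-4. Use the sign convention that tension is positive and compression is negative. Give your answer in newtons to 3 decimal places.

230.682

N=5 nodes, M=7 members, R=3 reactions → 2N=10, M+R=10
member 0 (0-1): L=1.4791, (cx,cy)=(0.4976,0.8674)
member 1 (0-2): L=1.3220, (cx,cy)=(1.0000,0.0000)
member 2 (1-2): L=1.4105, (cx,cy)=(0.4155,-0.9096)
member 3 (1-3): L=1.2863, (cx,cy)=(0.9990,-0.0443)
member 4 (2-3): L=1.4113, (cx,cy)=(0.4953,0.8687)
member 5 (2-4): L=1.4780, (cx,cy)=(1.0000,0.0000)
member 6 (3-4): L=1.4526, (cx,cy)=(0.5363,-0.8440)
solve A·x = −loads:
  F[0-1] = -467.9339 N (compression)
  F[0-2] = +480.0513 N (tension)
  F[1-2] = +467.0406 N (tension)
  F[1-3] = -427.2969 N (compression)
  F[2-3] = +396.1152 N (tension)
  F[2-4] = +230.6816 N (tension)
  F[3-4] = -430.1383 N (compression)
  Rx@0 = -247.2100 N
  Ry@0 = +405.8905 N
  Ry@4 = +363.0495 N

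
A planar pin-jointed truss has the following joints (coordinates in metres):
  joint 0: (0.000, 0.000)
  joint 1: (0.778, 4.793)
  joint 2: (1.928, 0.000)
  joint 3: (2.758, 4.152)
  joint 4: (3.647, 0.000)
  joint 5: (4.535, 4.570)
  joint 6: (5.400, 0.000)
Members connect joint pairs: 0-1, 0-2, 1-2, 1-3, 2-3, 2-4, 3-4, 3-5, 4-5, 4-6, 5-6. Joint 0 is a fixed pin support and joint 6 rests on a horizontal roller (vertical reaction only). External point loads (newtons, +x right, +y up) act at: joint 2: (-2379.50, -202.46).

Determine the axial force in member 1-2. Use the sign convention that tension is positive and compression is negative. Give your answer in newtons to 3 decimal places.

152.770

N=7 nodes, M=11 members, R=3 reactions → 2N=14, M+R=14
member 0 (0-1): L=4.8557, (cx,cy)=(0.1602,0.9871)
member 1 (0-2): L=1.9280, (cx,cy)=(1.0000,0.0000)
member 2 (1-2): L=4.9290, (cx,cy)=(0.2333,-0.9724)
member 3 (1-3): L=2.0812, (cx,cy)=(0.9514,-0.3080)
member 4 (2-3): L=4.2341, (cx,cy)=(0.1960,0.9806)
member 5 (2-4): L=1.7190, (cx,cy)=(1.0000,0.0000)
member 6 (3-4): L=4.2461, (cx,cy)=(0.2094,-0.9778)
member 7 (3-5): L=1.8255, (cx,cy)=(0.9734,0.2290)
member 8 (4-5): L=4.6555, (cx,cy)=(0.1907,0.9816)
member 9 (4-6): L=1.7530, (cx,cy)=(1.0000,0.0000)
member 10 (5-6): L=4.6511, (cx,cy)=(0.1860,-0.9826)
solve A·x = −loads:
  F[0-1] = -131.8780 N (compression)
  F[0-2] = -2358.3701 N (compression)
  F[1-2] = +152.7699 N (tension)
  F[1-3] = -59.6738 N (compression)
  F[2-3] = +54.9727 N (tension)
  F[2-4] = +45.9968 N (tension)
  F[3-4] = -80.9138 N (compression)
  F[3-5] = -29.8491 N (compression)
  F[4-5] = +80.6003 N (tension)
  F[4-6] = +13.6821 N (tension)
  F[5-6] = -73.5692 N (compression)
  Rx@0 = +2379.5000 N
  Ry@0 = +130.1743 N
  Ry@6 = +72.2857 N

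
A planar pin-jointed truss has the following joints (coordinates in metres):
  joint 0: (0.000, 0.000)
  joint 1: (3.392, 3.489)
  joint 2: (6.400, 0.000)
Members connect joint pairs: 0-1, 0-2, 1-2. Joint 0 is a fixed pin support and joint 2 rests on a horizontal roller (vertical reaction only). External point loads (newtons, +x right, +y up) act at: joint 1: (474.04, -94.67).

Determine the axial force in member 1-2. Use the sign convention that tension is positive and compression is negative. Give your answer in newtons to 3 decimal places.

-407.456

N=3 nodes, M=3 members, R=3 reactions → 2N=6, M+R=6
member 0 (0-1): L=4.8661, (cx,cy)=(0.6971,0.7170)
member 1 (0-2): L=6.4000, (cx,cy)=(1.0000,0.0000)
member 2 (1-2): L=4.6066, (cx,cy)=(0.6530,-0.7574)
solve A·x = −loads:
  F[0-1] = +298.3681 N (tension)
  F[0-2] = +266.0567 N (tension)
  F[1-2] = -407.4564 N (compression)
  Rx@0 = -474.0400 N
  Ry@0 = -213.9310 N
  Ry@2 = +308.6010 N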